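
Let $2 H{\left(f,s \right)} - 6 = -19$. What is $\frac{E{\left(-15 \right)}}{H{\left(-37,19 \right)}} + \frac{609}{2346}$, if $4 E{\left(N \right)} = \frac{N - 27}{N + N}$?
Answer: $\frac{5229}{25415} \approx 0.20574$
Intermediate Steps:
$E{\left(N \right)} = \frac{-27 + N}{8 N}$ ($E{\left(N \right)} = \frac{\left(N - 27\right) \frac{1}{N + N}}{4} = \frac{\left(-27 + N\right) \frac{1}{2 N}}{4} = \frac{\frac{1}{2} \frac{1}{N} \left(-27 + N\right)}{4} = \frac{-27 + N}{8 N}$)
$H{\left(f,s \right)} = - \frac{13}{2}$ ($H{\left(f,s \right)} = 3 + \frac{1}{2} \left(-19\right) = 3 - \frac{19}{2} = - \frac{13}{2}$)
$\frac{E{\left(-15 \right)}}{H{\left(-37,19 \right)}} + \frac{609}{2346} = \frac{\frac{1}{8} \frac{1}{-15} \left(-27 - 15\right)}{- \frac{13}{2}} + \frac{609}{2346} = \frac{1}{8} \left(- \frac{1}{15}\right) \left(-42\right) \left(- \frac{2}{13}\right) + 609 \cdot \frac{1}{2346} = \frac{7}{20} \left(- \frac{2}{13}\right) + \frac{203}{782} = - \frac{7}{130} + \frac{203}{782} = \frac{5229}{25415}$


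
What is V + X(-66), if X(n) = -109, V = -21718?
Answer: -21827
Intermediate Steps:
V + X(-66) = -21718 - 109 = -21827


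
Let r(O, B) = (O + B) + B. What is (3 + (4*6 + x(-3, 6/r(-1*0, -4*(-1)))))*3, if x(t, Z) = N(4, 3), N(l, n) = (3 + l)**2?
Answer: 228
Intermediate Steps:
r(O, B) = O + 2*B (r(O, B) = (B + O) + B = O + 2*B)
x(t, Z) = 49 (x(t, Z) = (3 + 4)**2 = 7**2 = 49)
(3 + (4*6 + x(-3, 6/r(-1*0, -4*(-1)))))*3 = (3 + (4*6 + 49))*3 = (3 + (24 + 49))*3 = (3 + 73)*3 = 76*3 = 228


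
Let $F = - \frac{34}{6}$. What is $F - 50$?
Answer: $- \frac{167}{3} \approx -55.667$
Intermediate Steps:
$F = - \frac{17}{3}$ ($F = \left(-34\right) \frac{1}{6} = - \frac{17}{3} \approx -5.6667$)
$F - 50 = - \frac{17}{3} - 50 = - \frac{167}{3}$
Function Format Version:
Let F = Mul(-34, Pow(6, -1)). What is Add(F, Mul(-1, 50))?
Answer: Rational(-167, 3) ≈ -55.667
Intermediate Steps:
F = Rational(-17, 3) (F = Mul(-34, Rational(1, 6)) = Rational(-17, 3) ≈ -5.6667)
Add(F, Mul(-1, 50)) = Add(Rational(-17, 3), Mul(-1, 50)) = Add(Rational(-17, 3), -50) = Rational(-167, 3)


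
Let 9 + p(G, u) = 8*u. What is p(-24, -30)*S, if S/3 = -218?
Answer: 162846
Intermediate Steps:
S = -654 (S = 3*(-218) = -654)
p(G, u) = -9 + 8*u
p(-24, -30)*S = (-9 + 8*(-30))*(-654) = (-9 - 240)*(-654) = -249*(-654) = 162846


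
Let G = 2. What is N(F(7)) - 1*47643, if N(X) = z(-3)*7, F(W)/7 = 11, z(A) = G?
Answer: -47629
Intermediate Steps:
z(A) = 2
F(W) = 77 (F(W) = 7*11 = 77)
N(X) = 14 (N(X) = 2*7 = 14)
N(F(7)) - 1*47643 = 14 - 1*47643 = 14 - 47643 = -47629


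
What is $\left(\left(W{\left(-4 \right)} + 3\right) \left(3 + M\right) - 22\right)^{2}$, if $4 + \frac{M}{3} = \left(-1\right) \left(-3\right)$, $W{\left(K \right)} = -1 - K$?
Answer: $484$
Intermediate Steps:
$M = -3$ ($M = -12 + 3 \left(\left(-1\right) \left(-3\right)\right) = -12 + 3 \cdot 3 = -12 + 9 = -3$)
$\left(\left(W{\left(-4 \right)} + 3\right) \left(3 + M\right) - 22\right)^{2} = \left(\left(\left(-1 - -4\right) + 3\right) \left(3 - 3\right) - 22\right)^{2} = \left(\left(\left(-1 + 4\right) + 3\right) 0 - 22\right)^{2} = \left(\left(3 + 3\right) 0 - 22\right)^{2} = \left(6 \cdot 0 - 22\right)^{2} = \left(0 - 22\right)^{2} = \left(-22\right)^{2} = 484$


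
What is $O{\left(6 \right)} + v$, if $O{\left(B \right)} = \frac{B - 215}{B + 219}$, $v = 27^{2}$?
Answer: $\frac{163816}{225} \approx 728.07$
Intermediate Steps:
$v = 729$
$O{\left(B \right)} = \frac{-215 + B}{219 + B}$
$O{\left(6 \right)} + v = \frac{-215 + 6}{219 + 6} + 729 = \frac{1}{225} \left(-209\right) + 729 = - \frac{209}{225} + 729 = \frac{163816}{225}$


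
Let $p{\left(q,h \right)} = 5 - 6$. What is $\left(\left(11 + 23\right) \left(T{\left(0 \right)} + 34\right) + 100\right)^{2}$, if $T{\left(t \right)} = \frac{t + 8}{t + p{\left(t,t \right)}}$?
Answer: $968256$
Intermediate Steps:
$p{\left(q,h \right)} = -1$ ($p{\left(q,h \right)} = 5 - 6 = -1$)
$T{\left(t \right)} = \frac{8 + t}{-1 + t}$ ($T{\left(t \right)} = \frac{t + 8}{t - 1} = \frac{8 + t}{-1 + t}$)
$\left(\left(11 + 23\right) \left(T{\left(0 \right)} + 34\right) + 100\right)^{2} = \left(\left(11 + 23\right) \left(\frac{8 + 0}{-1 + 0} + 34\right) + 100\right)^{2} = \left(34 \left(\frac{1}{-1} \cdot 8 + 34\right) + 100\right)^{2} = \left(34 \left(\left(-1\right) 8 + 34\right) + 100\right)^{2} = \left(34 \left(-8 + 34\right) + 100\right)^{2} = \left(34 \cdot 26 + 100\right)^{2} = \left(884 + 100\right)^{2} = 984^{2} = 968256$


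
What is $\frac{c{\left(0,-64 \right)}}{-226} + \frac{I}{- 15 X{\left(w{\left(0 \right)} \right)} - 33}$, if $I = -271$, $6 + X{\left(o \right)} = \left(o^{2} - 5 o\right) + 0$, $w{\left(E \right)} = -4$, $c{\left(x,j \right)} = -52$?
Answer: $\frac{43181}{54579} \approx 0.79117$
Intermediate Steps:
$X{\left(o \right)} = -6 + o^{2} - 5 o$ ($X{\left(o \right)} = -6 + \left(\left(o^{2} - 5 o\right) + 0\right) = -6 + \left(o^{2} - 5 o\right) = -6 + o^{2} - 5 o$)
$\frac{c{\left(0,-64 \right)}}{-226} + \frac{I}{- 15 X{\left(w{\left(0 \right)} \right)} - 33} = - \frac{52}{-226} - \frac{271}{- 15 \left(-6 + \left(-4\right)^{2} - -20\right) - 33} = \left(-52\right) \left(- \frac{1}{226}\right) - \frac{271}{- 15 \left(-6 + 16 + 20\right) - 33} = \frac{26}{113} - \frac{271}{\left(-15\right) 30 - 33} = \frac{26}{113} - \frac{271}{-450 - 33} = \frac{26}{113} - \frac{271}{-483} = \frac{26}{113} - - \frac{271}{483} = \frac{26}{113} + \frac{271}{483} = \frac{43181}{54579}$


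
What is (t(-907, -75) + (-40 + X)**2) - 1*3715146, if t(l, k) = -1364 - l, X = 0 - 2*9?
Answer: -3712239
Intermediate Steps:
X = -18 (X = 0 - 18 = -18)
(t(-907, -75) + (-40 + X)**2) - 1*3715146 = ((-1364 - 1*(-907)) + (-40 - 18)**2) - 1*3715146 = ((-1364 + 907) + (-58)**2) - 3715146 = (-457 + 3364) - 3715146 = 2907 - 3715146 = -3712239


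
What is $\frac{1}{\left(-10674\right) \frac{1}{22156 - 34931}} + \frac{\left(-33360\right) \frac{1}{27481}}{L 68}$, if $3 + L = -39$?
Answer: $\frac{41792140085}{34906531086} \approx 1.1973$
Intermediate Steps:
$L = -42$ ($L = -3 - 39 = -42$)
$\frac{1}{\left(-10674\right) \frac{1}{22156 - 34931}} + \frac{\left(-33360\right) \frac{1}{27481}}{L 68} = \frac{1}{\left(-10674\right) \frac{1}{22156 - 34931}} + \frac{\left(-33360\right) \frac{1}{27481}}{\left(-42\right) 68} = - \frac{1}{10674 \frac{1}{-12775}} + \frac{\left(-33360\right) \frac{1}{27481}}{-2856} = - \frac{1}{10674 \left(- \frac{1}{12775}\right)} - - \frac{1390}{3270239} = \left(- \frac{1}{10674}\right) \left(-12775\right) + \frac{1390}{3270239} = \frac{12775}{10674} + \frac{1390}{3270239} = \frac{41792140085}{34906531086}$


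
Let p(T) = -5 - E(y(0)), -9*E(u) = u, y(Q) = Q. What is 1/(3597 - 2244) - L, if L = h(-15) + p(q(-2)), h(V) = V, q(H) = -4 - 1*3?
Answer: 27061/1353 ≈ 20.001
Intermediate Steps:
q(H) = -7 (q(H) = -4 - 3 = -7)
E(u) = -u/9
p(T) = -5 (p(T) = -5 - (-1)*0/9 = -5 - 1*0 = -5 + 0 = -5)
L = -20 (L = -15 - 5 = -20)
1/(3597 - 2244) - L = 1/(3597 - 2244) - 1*(-20) = 1/1353 + 20 = 27061/1353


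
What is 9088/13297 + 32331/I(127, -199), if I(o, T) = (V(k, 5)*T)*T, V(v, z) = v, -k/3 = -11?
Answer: 4102134537/5792319467 ≈ 0.70820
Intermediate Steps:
k = 33 (k = -3*(-11) = 33)
I(o, T) = 33*T**2 (I(o, T) = (33*T)*T = 33*T**2)
9088/13297 + 32331/I(127, -199) = 9088/13297 + 32331/((33*(-199)**2)) = 9088*(1/13297) + 32331/((33*39601)) = 9088/13297 + 32331/1306833 = 9088/13297 + 32331*(1/1306833) = 9088/13297 + 10777/435611 = 4102134537/5792319467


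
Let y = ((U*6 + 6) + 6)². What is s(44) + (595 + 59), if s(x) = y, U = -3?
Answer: 690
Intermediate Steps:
y = 36 (y = ((-3*6 + 6) + 6)² = ((-18 + 6) + 6)² = (-12 + 6)² = (-6)² = 36)
s(x) = 36
s(44) + (595 + 59) = 36 + (595 + 59) = 36 + 654 = 690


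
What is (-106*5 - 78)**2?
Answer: 369664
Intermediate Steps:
(-106*5 - 78)**2 = (-530 - 78)**2 = (-608)**2 = 369664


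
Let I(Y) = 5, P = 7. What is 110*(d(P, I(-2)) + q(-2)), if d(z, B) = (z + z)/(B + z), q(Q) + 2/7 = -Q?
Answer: 6655/21 ≈ 316.90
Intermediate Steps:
q(Q) = -2/7 - Q
d(z, B) = 2*z/(B + z) (d(z, B) = (2*z)/(B + z) = 2*z/(B + z))
110*(d(P, I(-2)) + q(-2)) = 110*(2*7/(5 + 7) + (-2/7 - 1*(-2))) = 110*(2*7/12 + (-2/7 + 2)) = 110*(2*7*(1/12) + 12/7) = 110*(7/6 + 12/7) = 110*(121/42) = 6655/21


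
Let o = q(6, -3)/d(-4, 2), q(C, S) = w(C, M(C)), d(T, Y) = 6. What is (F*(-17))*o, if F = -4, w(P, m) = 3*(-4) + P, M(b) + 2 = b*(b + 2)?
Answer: -68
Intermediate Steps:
M(b) = -2 + b*(2 + b) (M(b) = -2 + b*(b + 2) = -2 + b*(2 + b))
w(P, m) = -12 + P
q(C, S) = -12 + C
o = -1 (o = (-12 + 6)/6 = -6*⅙ = -1)
(F*(-17))*o = -4*(-17)*(-1) = 68*(-1) = -68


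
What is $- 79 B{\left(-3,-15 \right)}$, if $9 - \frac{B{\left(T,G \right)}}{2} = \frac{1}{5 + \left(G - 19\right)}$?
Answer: $- \frac{41396}{29} \approx -1427.4$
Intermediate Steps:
$B{\left(T,G \right)} = 18 - \frac{2}{-14 + G}$ ($B{\left(T,G \right)} = 18 - \frac{2}{5 + \left(G - 19\right)} = 18 - \frac{2}{5 + \left(-19 + G\right)} = 18 - \frac{2}{-14 + G}$)
$- 79 B{\left(-3,-15 \right)} = - 79 \frac{2 \left(-127 + 9 \left(-15\right)\right)}{-14 - 15} = - 79 \frac{2 \left(-127 - 135\right)}{-29} = - 79 \cdot 2 \left(- \frac{1}{29}\right) \left(-262\right) = \left(-79\right) \frac{524}{29} = - \frac{41396}{29}$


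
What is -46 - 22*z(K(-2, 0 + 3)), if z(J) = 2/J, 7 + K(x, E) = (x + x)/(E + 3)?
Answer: -926/23 ≈ -40.261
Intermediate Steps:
K(x, E) = -7 + 2*x/(3 + E) (K(x, E) = -7 + (x + x)/(E + 3) = -7 + (2*x)/(3 + E) = -7 + 2*x/(3 + E))
-46 - 22*z(K(-2, 0 + 3)) = -46 - 44/((-21 - 7*(0 + 3) + 2*(-2))/(3 + (0 + 3))) = -46 - 44/((-21 - 7*3 - 4)/(3 + 3)) = -46 - 44/((-21 - 21 - 4)/6) = -46 - 44/((⅙)*(-46)) = -46 - 44/(-23/3) = -46 - 44*(-3)/23 = -46 - 22*(-6/23) = -46 + 132/23 = -926/23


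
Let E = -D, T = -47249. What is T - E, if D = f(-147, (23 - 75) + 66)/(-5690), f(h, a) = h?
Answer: -268846663/5690 ≈ -47249.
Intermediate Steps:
D = 147/5690 (D = -147/(-5690) = -147*(-1/5690) = 147/5690 ≈ 0.025835)
E = -147/5690 (E = -1*147/5690 = -147/5690 ≈ -0.025835)
T - E = -47249 - 1*(-147/5690) = -47249 + 147/5690 = -268846663/5690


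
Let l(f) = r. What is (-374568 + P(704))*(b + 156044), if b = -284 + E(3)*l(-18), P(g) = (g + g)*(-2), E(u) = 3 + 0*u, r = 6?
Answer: -58788124752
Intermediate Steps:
E(u) = 3 (E(u) = 3 + 0 = 3)
l(f) = 6
P(g) = -4*g (P(g) = (2*g)*(-2) = -4*g)
b = -266 (b = -284 + 3*6 = -284 + 18 = -266)
(-374568 + P(704))*(b + 156044) = (-374568 - 4*704)*(-266 + 156044) = (-374568 - 2816)*155778 = -377384*155778 = -58788124752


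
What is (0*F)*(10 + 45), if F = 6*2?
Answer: 0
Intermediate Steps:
F = 12
(0*F)*(10 + 45) = (0*12)*(10 + 45) = 0*55 = 0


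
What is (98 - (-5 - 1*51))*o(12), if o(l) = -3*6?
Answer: -2772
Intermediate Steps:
o(l) = -18
(98 - (-5 - 1*51))*o(12) = (98 - (-5 - 1*51))*(-18) = (98 - (-5 - 51))*(-18) = (98 - 1*(-56))*(-18) = (98 + 56)*(-18) = 154*(-18) = -2772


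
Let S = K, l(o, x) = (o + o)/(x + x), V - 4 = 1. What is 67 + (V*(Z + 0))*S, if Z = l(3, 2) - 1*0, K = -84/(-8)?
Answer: 583/4 ≈ 145.75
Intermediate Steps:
V = 5 (V = 4 + 1 = 5)
l(o, x) = o/x (l(o, x) = (2*o)/((2*x)) = (2*o)*(1/(2*x)) = o/x)
K = 21/2 (K = -84*(-⅛) = 21/2 ≈ 10.500)
S = 21/2 ≈ 10.500
Z = 3/2 (Z = 3/2 - 1*0 = 3*(½) + 0 = 3/2 + 0 = 3/2 ≈ 1.5000)
67 + (V*(Z + 0))*S = 67 + (5*(3/2 + 0))*(21/2) = 67 + (5*(3/2))*(21/2) = 67 + (15/2)*(21/2) = 67 + 315/4 = 583/4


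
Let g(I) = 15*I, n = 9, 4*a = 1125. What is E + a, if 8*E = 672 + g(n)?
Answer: 3057/8 ≈ 382.13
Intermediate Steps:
a = 1125/4 (a = (¼)*1125 = 1125/4 ≈ 281.25)
E = 807/8 (E = (672 + 15*9)/8 = (672 + 135)/8 = (⅛)*807 = 807/8 ≈ 100.88)
E + a = 807/8 + 1125/4 = 3057/8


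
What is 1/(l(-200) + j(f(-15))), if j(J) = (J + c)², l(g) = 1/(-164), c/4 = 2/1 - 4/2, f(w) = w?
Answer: 164/36899 ≈ 0.0044446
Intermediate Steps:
c = 0 (c = 4*(2/1 - 4/2) = 4*(2*1 - 4*½) = 4*(2 - 2) = 4*0 = 0)
l(g) = -1/164
j(J) = J² (j(J) = (J + 0)² = J²)
1/(l(-200) + j(f(-15))) = 1/(-1/164 + (-15)²) = 1/(-1/164 + 225) = 1/(36899/164) = 164/36899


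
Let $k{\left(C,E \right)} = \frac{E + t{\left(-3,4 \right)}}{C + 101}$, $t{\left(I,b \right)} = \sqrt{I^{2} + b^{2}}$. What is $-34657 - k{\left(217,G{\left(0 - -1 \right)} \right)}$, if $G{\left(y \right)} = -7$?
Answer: $- \frac{5510462}{159} \approx -34657.0$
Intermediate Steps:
$k{\left(C,E \right)} = \frac{5 + E}{101 + C}$ ($k{\left(C,E \right)} = \frac{E + \sqrt{\left(-3\right)^{2} + 4^{2}}}{C + 101} = \frac{E + \sqrt{9 + 16}}{101 + C} = \frac{E + \sqrt{25}}{101 + C} = \frac{E + 5}{101 + C} = \frac{5 + E}{101 + C}$)
$-34657 - k{\left(217,G{\left(0 - -1 \right)} \right)} = -34657 - \frac{5 - 7}{101 + 217} = -34657 - \frac{1}{318} \left(-2\right) = -34657 - - \frac{1}{159} = -34657 + \frac{1}{159} = - \frac{5510462}{159}$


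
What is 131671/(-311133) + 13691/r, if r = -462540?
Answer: -7240314027/15990161980 ≈ -0.45280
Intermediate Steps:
131671/(-311133) + 13691/r = 131671/(-311133) + 13691/(-462540) = 131671*(-1/311133) + 13691*(-1/462540) = -131671/311133 - 13691/462540 = -7240314027/15990161980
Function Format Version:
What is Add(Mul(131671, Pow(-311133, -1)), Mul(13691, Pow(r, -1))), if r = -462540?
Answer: Rational(-7240314027, 15990161980) ≈ -0.45280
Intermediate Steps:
Add(Mul(131671, Pow(-311133, -1)), Mul(13691, Pow(r, -1))) = Add(Mul(131671, Pow(-311133, -1)), Mul(13691, Pow(-462540, -1))) = Add(Mul(131671, Rational(-1, 311133)), Mul(13691, Rational(-1, 462540))) = Add(Rational(-131671, 311133), Rational(-13691, 462540)) = Rational(-7240314027, 15990161980)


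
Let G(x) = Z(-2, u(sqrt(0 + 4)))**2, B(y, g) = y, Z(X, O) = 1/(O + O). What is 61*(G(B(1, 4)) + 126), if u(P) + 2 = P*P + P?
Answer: 491965/64 ≈ 7687.0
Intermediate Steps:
u(P) = -2 + P + P**2 (u(P) = -2 + (P*P + P) = -2 + (P**2 + P) = -2 + (P + P**2) = -2 + P + P**2)
Z(X, O) = 1/(2*O)
G(x) = 1/64 (G(x) = (1/(2*(-2 + sqrt(0 + 4) + (sqrt(0 + 4))**2)))**2 = (1/(2*(-2 + sqrt(4) + (sqrt(4))**2)))**2 = (1/(2*(-2 + 2 + 2**2)))**2 = (1/(2*(-2 + 2 + 4)))**2 = ((1/2)/4)**2 = ((1/2)*(1/4))**2 = (1/8)**2 = 1/64)
61*(G(B(1, 4)) + 126) = 61*(1/64 + 126) = 61*(8065/64) = 491965/64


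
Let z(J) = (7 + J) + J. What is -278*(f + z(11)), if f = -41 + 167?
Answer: -43090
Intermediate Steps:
z(J) = 7 + 2*J
f = 126
-278*(f + z(11)) = -278*(126 + (7 + 2*11)) = -278*(126 + (7 + 22)) = -278*(126 + 29) = -278*155 = -43090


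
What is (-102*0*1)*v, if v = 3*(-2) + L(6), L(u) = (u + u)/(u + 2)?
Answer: 0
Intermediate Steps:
L(u) = 2*u/(2 + u) (L(u) = (2*u)/(2 + u) = 2*u/(2 + u))
v = -9/2 (v = 3*(-2) + 2*6/(2 + 6) = -6 + 2*6/8 = -6 + 2*6*(1/8) = -6 + 3/2 = -9/2 ≈ -4.5000)
(-102*0*1)*v = -102*0*1*(-9/2) = -102*0*(-9/2) = -34*0*(-9/2) = 0*(-9/2) = 0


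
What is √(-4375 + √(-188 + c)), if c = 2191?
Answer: √(-4375 + √2003) ≈ 65.805*I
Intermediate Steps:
√(-4375 + √(-188 + c)) = √(-4375 + √(-188 + 2191)) = √(-4375 + √2003)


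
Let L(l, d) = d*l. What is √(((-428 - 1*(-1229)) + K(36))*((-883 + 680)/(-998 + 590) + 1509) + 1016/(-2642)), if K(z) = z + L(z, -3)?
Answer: √8879392410960818/89828 ≈ 1049.0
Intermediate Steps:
K(z) = -2*z (K(z) = z - 3*z = -2*z)
√(((-428 - 1*(-1229)) + K(36))*((-883 + 680)/(-998 + 590) + 1509) + 1016/(-2642)) = √(((-428 - 1*(-1229)) - 2*36)*((-883 + 680)/(-998 + 590) + 1509) + 1016/(-2642)) = √(((-428 + 1229) - 72)*(-203/(-408) + 1509) + 1016*(-1/2642)) = √((801 - 72)*(-203*(-1/408) + 1509) - 508/1321) = √(729*(203/408 + 1509) - 508/1321) = √(729*(615875/408) - 508/1321) = √(149657625/136 - 508/1321) = √(197697653537/179656) = √8879392410960818/89828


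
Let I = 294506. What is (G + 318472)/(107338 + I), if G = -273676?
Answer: 3733/33487 ≈ 0.11148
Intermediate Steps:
(G + 318472)/(107338 + I) = (-273676 + 318472)/(107338 + 294506) = 44796/401844 = 44796*(1/401844) = 3733/33487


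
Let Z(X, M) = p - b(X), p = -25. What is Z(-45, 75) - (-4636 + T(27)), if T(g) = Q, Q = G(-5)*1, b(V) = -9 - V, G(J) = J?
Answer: 4580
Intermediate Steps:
Z(X, M) = -16 + X (Z(X, M) = -25 - (-9 - X) = -25 + (9 + X) = -16 + X)
Q = -5 (Q = -5*1 = -5)
T(g) = -5
Z(-45, 75) - (-4636 + T(27)) = (-16 - 45) - (-4636 - 5) = -61 - 1*(-4641) = -61 + 4641 = 4580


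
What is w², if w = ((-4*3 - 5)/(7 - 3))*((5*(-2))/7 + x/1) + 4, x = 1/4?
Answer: 1018081/12544 ≈ 81.161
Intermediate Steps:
x = ¼ ≈ 0.25000
w = 1009/112 (w = ((-4*3 - 5)/(7 - 3))*((5*(-2))/7 + (¼)/1) + 4 = ((-12 - 5)/4)*(-10*⅐ + (¼)*1) + 4 = (-17*¼)*(-10/7 + ¼) + 4 = -17/4*(-33/28) + 4 = 561/112 + 4 = 1009/112 ≈ 9.0089)
w² = (1009/112)² = 1018081/12544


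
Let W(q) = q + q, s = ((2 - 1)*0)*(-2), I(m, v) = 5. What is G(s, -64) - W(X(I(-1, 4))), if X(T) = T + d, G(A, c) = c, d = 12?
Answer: -98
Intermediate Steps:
s = 0 (s = (1*0)*(-2) = 0*(-2) = 0)
X(T) = 12 + T (X(T) = T + 12 = 12 + T)
W(q) = 2*q
G(s, -64) - W(X(I(-1, 4))) = -64 - 2*(12 + 5) = -64 - 2*17 = -64 - 1*34 = -64 - 34 = -98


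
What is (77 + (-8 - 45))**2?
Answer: 576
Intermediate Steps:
(77 + (-8 - 45))**2 = (77 - 53)**2 = 24**2 = 576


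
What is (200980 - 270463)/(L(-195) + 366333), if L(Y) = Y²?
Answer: -1219/7094 ≈ -0.17184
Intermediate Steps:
(200980 - 270463)/(L(-195) + 366333) = (200980 - 270463)/((-195)² + 366333) = -69483/(38025 + 366333) = -69483/404358 = -69483*1/404358 = -1219/7094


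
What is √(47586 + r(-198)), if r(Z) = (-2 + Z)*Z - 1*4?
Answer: √87182 ≈ 295.27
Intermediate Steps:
r(Z) = -4 + Z*(-2 + Z) (r(Z) = Z*(-2 + Z) - 4 = -4 + Z*(-2 + Z))
√(47586 + r(-198)) = √(47586 + (-4 + (-198)² - 2*(-198))) = √(47586 + (-4 + 39204 + 396)) = √(47586 + 39596) = √87182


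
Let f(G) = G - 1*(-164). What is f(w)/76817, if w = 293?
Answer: 457/76817 ≈ 0.0059492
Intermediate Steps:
f(G) = 164 + G (f(G) = G + 164 = 164 + G)
f(w)/76817 = (164 + 293)/76817 = 457*(1/76817) = 457/76817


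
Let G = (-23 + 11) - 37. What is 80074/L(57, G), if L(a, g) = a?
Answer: 80074/57 ≈ 1404.8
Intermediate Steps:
G = -49 (G = -12 - 37 = -49)
80074/L(57, G) = 80074/57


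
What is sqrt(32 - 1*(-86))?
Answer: sqrt(118) ≈ 10.863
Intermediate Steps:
sqrt(32 - 1*(-86)) = sqrt(32 + 86) = sqrt(118)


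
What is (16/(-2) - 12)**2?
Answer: 400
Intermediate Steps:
(16/(-2) - 12)**2 = (16*(-1/2) - 12)**2 = (-8 - 12)**2 = (-20)**2 = 400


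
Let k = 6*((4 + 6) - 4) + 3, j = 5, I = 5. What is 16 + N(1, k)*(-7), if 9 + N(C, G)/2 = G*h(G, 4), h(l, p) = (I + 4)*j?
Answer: -24428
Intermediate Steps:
k = 39 (k = 6*(10 - 4) + 3 = 6*6 + 3 = 36 + 3 = 39)
h(l, p) = 45 (h(l, p) = (5 + 4)*5 = 9*5 = 45)
N(C, G) = -18 + 90*G (N(C, G) = -18 + 2*(G*45) = -18 + 2*(45*G) = -18 + 90*G)
16 + N(1, k)*(-7) = 16 + (-18 + 90*39)*(-7) = 16 + (-18 + 3510)*(-7) = 16 + 3492*(-7) = 16 - 24444 = -24428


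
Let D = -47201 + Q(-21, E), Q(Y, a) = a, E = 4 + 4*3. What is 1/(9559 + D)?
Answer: -1/37626 ≈ -2.6577e-5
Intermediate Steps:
E = 16 (E = 4 + 12 = 16)
D = -47185 (D = -47201 + 16 = -47185)
1/(9559 + D) = 1/(9559 - 47185) = 1/(-37626) = -1/37626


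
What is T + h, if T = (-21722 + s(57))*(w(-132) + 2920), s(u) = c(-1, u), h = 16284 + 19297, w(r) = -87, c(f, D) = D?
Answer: -61341364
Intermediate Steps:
h = 35581
s(u) = u
T = -61376945 (T = (-21722 + 57)*(-87 + 2920) = -21665*2833 = -61376945)
T + h = -61376945 + 35581 = -61341364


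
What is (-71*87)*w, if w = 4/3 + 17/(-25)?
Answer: -100891/25 ≈ -4035.6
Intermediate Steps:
w = 49/75 (w = 4*(1/3) + 17*(-1/25) = 4/3 - 17/25 = 49/75 ≈ 0.65333)
(-71*87)*w = -71*87*(49/75) = -6177*49/75 = -100891/25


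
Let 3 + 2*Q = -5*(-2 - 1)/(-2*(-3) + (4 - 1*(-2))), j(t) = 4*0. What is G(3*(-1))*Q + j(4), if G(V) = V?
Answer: 21/8 ≈ 2.6250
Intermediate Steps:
j(t) = 0
Q = -7/8 (Q = -3/2 + (-5*(-2 - 1)/(-2*(-3) + (4 - 1*(-2))))/2 = -3/2 + (-(-15)/(6 + (4 + 2)))/2 = -3/2 + (-(-15)/(6 + 6))/2 = -3/2 + (-(-15)/12)/2 = -3/2 + (-5*(-¼))/2 = -3/2 + (½)*(5/4) = -3/2 + 5/8 = -7/8 ≈ -0.87500)
G(3*(-1))*Q + j(4) = (3*(-1))*(-7/8) + 0 = -3*(-7/8) + 0 = 21/8 + 0 = 21/8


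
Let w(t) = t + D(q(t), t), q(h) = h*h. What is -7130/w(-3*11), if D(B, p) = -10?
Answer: 7130/43 ≈ 165.81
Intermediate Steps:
q(h) = h²
w(t) = -10 + t (w(t) = t - 10 = -10 + t)
-7130/w(-3*11) = -7130/(-10 - 3*11) = -7130/(-10 - 33) = -7130/(-43) = -7130*(-1/43) = 7130/43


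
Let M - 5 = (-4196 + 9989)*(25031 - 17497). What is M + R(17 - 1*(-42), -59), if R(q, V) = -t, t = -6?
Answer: 43644473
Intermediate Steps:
R(q, V) = 6 (R(q, V) = -1*(-6) = 6)
M = 43644467 (M = 5 + (-4196 + 9989)*(25031 - 17497) = 5 + 5793*7534 = 5 + 43644462 = 43644467)
M + R(17 - 1*(-42), -59) = 43644467 + 6 = 43644473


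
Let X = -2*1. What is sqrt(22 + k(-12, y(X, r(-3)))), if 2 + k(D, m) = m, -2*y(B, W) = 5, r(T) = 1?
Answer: sqrt(70)/2 ≈ 4.1833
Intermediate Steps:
X = -2
y(B, W) = -5/2 (y(B, W) = -1/2*5 = -5/2)
k(D, m) = -2 + m
sqrt(22 + k(-12, y(X, r(-3)))) = sqrt(22 + (-2 - 5/2)) = sqrt(22 - 9/2) = sqrt(35/2) = sqrt(70)/2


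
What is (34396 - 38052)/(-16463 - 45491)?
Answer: 1828/30977 ≈ 0.059012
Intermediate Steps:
(34396 - 38052)/(-16463 - 45491) = -3656/(-61954) = -3656*(-1/61954) = 1828/30977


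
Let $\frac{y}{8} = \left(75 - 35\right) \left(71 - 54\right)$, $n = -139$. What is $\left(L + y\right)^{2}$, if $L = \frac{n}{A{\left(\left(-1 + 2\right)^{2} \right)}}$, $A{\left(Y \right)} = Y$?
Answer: $28100601$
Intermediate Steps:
$y = 5440$ ($y = 8 \left(75 - 35\right) \left(71 - 54\right) = 8 \cdot 40 \cdot 17 = 8 \cdot 680 = 5440$)
$L = -139$ ($L = - \frac{139}{\left(-1 + 2\right)^{2}} = - \frac{139}{1^{2}} = - \frac{139}{1} = \left(-139\right) 1 = -139$)
$\left(L + y\right)^{2} = \left(-139 + 5440\right)^{2} = 5301^{2} = 28100601$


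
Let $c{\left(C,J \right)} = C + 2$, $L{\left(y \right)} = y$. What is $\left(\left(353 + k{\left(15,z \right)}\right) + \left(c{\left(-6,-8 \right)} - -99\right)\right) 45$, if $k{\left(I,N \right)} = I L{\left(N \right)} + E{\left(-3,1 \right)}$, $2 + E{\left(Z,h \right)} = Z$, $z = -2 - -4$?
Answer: $21285$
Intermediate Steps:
$z = 2$ ($z = -2 + 4 = 2$)
$E{\left(Z,h \right)} = -2 + Z$
$k{\left(I,N \right)} = -5 + I N$ ($k{\left(I,N \right)} = I N - 5 = -5 + I N$)
$c{\left(C,J \right)} = 2 + C$
$\left(\left(353 + k{\left(15,z \right)}\right) + \left(c{\left(-6,-8 \right)} - -99\right)\right) 45 = \left(\left(353 + \left(-5 + 15 \cdot 2\right)\right) + \left(\left(2 - 6\right) - -99\right)\right) 45 = \left(\left(353 + \left(-5 + 30\right)\right) + \left(-4 + 99\right)\right) 45 = \left(\left(353 + 25\right) + 95\right) 45 = \left(378 + 95\right) 45 = 473 \cdot 45 = 21285$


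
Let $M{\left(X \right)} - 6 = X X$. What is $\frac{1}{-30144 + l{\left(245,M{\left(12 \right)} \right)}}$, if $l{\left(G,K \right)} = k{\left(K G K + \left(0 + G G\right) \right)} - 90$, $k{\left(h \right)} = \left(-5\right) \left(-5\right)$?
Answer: $- \frac{1}{30209} \approx -3.3103 \cdot 10^{-5}$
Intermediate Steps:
$k{\left(h \right)} = 25$
$M{\left(X \right)} = 6 + X^{2}$ ($M{\left(X \right)} = 6 + X X = 6 + X^{2}$)
$l{\left(G,K \right)} = -65$ ($l{\left(G,K \right)} = 25 - 90 = -65$)
$\frac{1}{-30144 + l{\left(245,M{\left(12 \right)} \right)}} = \frac{1}{-30144 - 65} = \frac{1}{-30209} = - \frac{1}{30209}$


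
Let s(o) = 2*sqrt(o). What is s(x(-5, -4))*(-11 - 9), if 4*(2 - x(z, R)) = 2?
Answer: -20*sqrt(6) ≈ -48.990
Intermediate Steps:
x(z, R) = 3/2 (x(z, R) = 2 - 1/4*2 = 2 - 1/2 = 3/2)
s(x(-5, -4))*(-11 - 9) = (2*sqrt(3/2))*(-11 - 9) = (2*(sqrt(6)/2))*(-20) = sqrt(6)*(-20) = -20*sqrt(6)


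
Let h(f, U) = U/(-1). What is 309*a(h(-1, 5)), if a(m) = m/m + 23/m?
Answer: -5562/5 ≈ -1112.4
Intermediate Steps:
h(f, U) = -U (h(f, U) = U*(-1) = -U)
a(m) = 1 + 23/m
309*a(h(-1, 5)) = 309*((23 - 1*5)/((-1*5))) = 309*((23 - 5)/(-5)) = 309*(-⅕*18) = 309*(-18/5) = -5562/5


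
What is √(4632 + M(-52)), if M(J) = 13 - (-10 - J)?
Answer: √4603 ≈ 67.845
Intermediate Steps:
M(J) = 23 + J (M(J) = 13 + (10 + J) = 23 + J)
√(4632 + M(-52)) = √(4632 + (23 - 52)) = √(4632 - 29) = √4603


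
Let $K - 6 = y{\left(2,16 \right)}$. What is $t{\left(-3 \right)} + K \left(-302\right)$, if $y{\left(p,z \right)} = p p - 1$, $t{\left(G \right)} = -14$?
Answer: $-2732$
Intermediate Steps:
$y{\left(p,z \right)} = -1 + p^{2}$ ($y{\left(p,z \right)} = p^{2} - 1 = -1 + p^{2}$)
$K = 9$ ($K = 6 - \left(1 - 2^{2}\right) = 6 + \left(-1 + 4\right) = 6 + 3 = 9$)
$t{\left(-3 \right)} + K \left(-302\right) = -14 + 9 \left(-302\right) = -14 - 2718 = -2732$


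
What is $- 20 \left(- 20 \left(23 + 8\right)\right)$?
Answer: $12400$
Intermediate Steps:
$- 20 \left(- 20 \left(23 + 8\right)\right) = - 20 \left(\left(-20\right) 31\right) = \left(-20\right) \left(-620\right) = 12400$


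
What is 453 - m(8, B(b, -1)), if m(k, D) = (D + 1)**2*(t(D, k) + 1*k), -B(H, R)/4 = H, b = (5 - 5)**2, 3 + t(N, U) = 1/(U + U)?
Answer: 7167/16 ≈ 447.94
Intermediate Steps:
t(N, U) = -3 + 1/(2*U) (t(N, U) = -3 + 1/(U + U) = -3 + 1/(2*U))
b = 0 (b = 0**2 = 0)
B(H, R) = -4*H
m(k, D) = (1 + D)**2*(-3 + k + 1/(2*k)) (m(k, D) = (D + 1)**2*((-3 + 1/(2*k)) + 1*k) = (1 + D)**2*((-3 + 1/(2*k)) + k) = (1 + D)**2*(-3 + k + 1/(2*k)))
453 - m(8, B(b, -1)) = 453 - (1 - 4*0)**2*(1/2 + 8*(-3 + 8))/8 = 453 - (1 + 0)**2*(1/2 + 8*5)/8 = 453 - 1**2*(1/2 + 40)/8 = 453 - 81/(8*2) = 453 - 1*81/16 = 453 - 81/16 = 7167/16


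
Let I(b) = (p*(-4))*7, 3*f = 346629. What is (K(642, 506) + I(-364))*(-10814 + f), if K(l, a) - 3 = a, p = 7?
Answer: 32780177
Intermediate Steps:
f = 115543 (f = (⅓)*346629 = 115543)
K(l, a) = 3 + a
I(b) = -196 (I(b) = (7*(-4))*7 = -28*7 = -196)
(K(642, 506) + I(-364))*(-10814 + f) = ((3 + 506) - 196)*(-10814 + 115543) = (509 - 196)*104729 = 313*104729 = 32780177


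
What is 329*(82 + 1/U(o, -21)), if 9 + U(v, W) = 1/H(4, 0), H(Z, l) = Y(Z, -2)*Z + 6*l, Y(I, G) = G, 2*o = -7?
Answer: 1966762/73 ≈ 26942.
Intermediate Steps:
o = -7/2 (o = (1/2)*(-7) = -7/2 ≈ -3.5000)
H(Z, l) = -2*Z + 6*l
U(v, W) = -73/8 (U(v, W) = -9 + 1/(-2*4 + 6*0) = -9 + 1/(-8 + 0) = -9 + 1/(-8) = -9 - 1/8 = -73/8)
329*(82 + 1/U(o, -21)) = 329*(82 + 1/(-73/8)) = 329*(82 - 8/73) = 329*(5978/73) = 1966762/73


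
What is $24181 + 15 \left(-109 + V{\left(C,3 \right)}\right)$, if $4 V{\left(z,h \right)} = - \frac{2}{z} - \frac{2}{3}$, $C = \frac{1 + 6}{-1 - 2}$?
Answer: $\frac{157827}{7} \approx 22547.0$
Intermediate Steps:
$C = - \frac{7}{3}$ ($C = \frac{7}{-3} = 7 \left(- \frac{1}{3}\right) = - \frac{7}{3} \approx -2.3333$)
$V{\left(z,h \right)} = - \frac{1}{6} - \frac{1}{2 z}$ ($V{\left(z,h \right)} = \frac{- \frac{2}{z} - \frac{2}{3}}{4} = \frac{- \frac{2}{3} - \frac{2}{z}}{4} = - \frac{1}{6} - \frac{1}{2 z}$)
$24181 + 15 \left(-109 + V{\left(C,3 \right)}\right) = 24181 + 15 \left(-109 + \frac{-3 - - \frac{7}{3}}{6 \left(- \frac{7}{3}\right)}\right) = 24181 + 15 \left(-109 + \frac{1}{6} \left(- \frac{3}{7}\right) \left(-3 + \frac{7}{3}\right)\right) = 24181 + 15 \left(-109 + \frac{1}{6} \left(- \frac{3}{7}\right) \left(- \frac{2}{3}\right)\right) = 24181 + 15 \left(-109 + \frac{1}{21}\right) = 24181 + 15 \left(- \frac{2288}{21}\right) = 24181 - \frac{11440}{7} = \frac{157827}{7}$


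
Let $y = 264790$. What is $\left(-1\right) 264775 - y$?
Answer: $-529565$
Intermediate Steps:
$\left(-1\right) 264775 - y = \left(-1\right) 264775 - 264790 = -264775 - 264790 = -529565$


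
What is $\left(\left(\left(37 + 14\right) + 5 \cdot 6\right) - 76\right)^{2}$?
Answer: $25$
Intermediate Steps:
$\left(\left(\left(37 + 14\right) + 5 \cdot 6\right) - 76\right)^{2} = \left(\left(51 + 30\right) - 76\right)^{2} = \left(81 - 76\right)^{2} = 5^{2} = 25$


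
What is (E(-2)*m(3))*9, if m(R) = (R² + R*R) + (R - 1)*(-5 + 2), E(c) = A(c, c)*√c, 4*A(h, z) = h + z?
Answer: -108*I*√2 ≈ -152.74*I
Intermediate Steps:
A(h, z) = h/4 + z/4 (A(h, z) = (h + z)/4 = h/4 + z/4)
E(c) = c^(3/2)/2 (E(c) = (c/4 + c/4)*√c = (c/2)*√c = c^(3/2)/2)
m(R) = 3 - 3*R + 2*R² (m(R) = (R² + R²) + (-1 + R)*(-3) = 2*R² + (3 - 3*R) = 3 - 3*R + 2*R²)
(E(-2)*m(3))*9 = (((-2)^(3/2)/2)*(3 - 3*3 + 2*3²))*9 = (((-2*I*√2)/2)*(3 - 9 + 2*9))*9 = ((-I*√2)*(3 - 9 + 18))*9 = (-I*√2*12)*9 = -12*I*√2*9 = -108*I*√2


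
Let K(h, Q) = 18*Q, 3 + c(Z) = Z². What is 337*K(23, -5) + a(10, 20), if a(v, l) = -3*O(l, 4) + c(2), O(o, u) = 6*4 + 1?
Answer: -30404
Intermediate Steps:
c(Z) = -3 + Z²
O(o, u) = 25 (O(o, u) = 24 + 1 = 25)
a(v, l) = -74 (a(v, l) = -3*25 + (-3 + 2²) = -75 + (-3 + 4) = -75 + 1 = -74)
337*K(23, -5) + a(10, 20) = 337*(18*(-5)) - 74 = 337*(-90) - 74 = -30330 - 74 = -30404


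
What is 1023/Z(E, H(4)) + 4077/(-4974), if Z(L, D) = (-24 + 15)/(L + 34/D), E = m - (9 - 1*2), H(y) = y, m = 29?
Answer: -8624053/2487 ≈ -3467.7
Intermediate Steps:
E = 22 (E = 29 - (9 - 1*2) = 29 - (9 - 2) = 29 - 1*7 = 29 - 7 = 22)
Z(L, D) = -9/(L + 34/D)
1023/Z(E, H(4)) + 4077/(-4974) = 1023/((-9*4/(34 + 4*22))) + 4077/(-4974) = 1023/((-9*4/(34 + 88))) + 4077*(-1/4974) = 1023/((-9*4/122)) - 1359/1658 = 1023/((-9*4*1/122)) - 1359/1658 = 1023/(-18/61) - 1359/1658 = 1023*(-61/18) - 1359/1658 = -20801/6 - 1359/1658 = -8624053/2487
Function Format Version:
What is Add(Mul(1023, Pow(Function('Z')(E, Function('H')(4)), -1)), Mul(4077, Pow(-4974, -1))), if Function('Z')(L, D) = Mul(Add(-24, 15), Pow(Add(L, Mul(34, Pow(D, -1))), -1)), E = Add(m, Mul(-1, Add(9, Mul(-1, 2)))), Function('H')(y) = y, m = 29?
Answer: Rational(-8624053, 2487) ≈ -3467.7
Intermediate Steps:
E = 22 (E = Add(29, Mul(-1, Add(9, Mul(-1, 2)))) = Add(29, Mul(-1, Add(9, -2))) = Add(29, Mul(-1, 7)) = Add(29, -7) = 22)
Function('Z')(L, D) = Mul(-9, Pow(Add(L, Mul(34, Pow(D, -1))), -1))
Add(Mul(1023, Pow(Function('Z')(E, Function('H')(4)), -1)), Mul(4077, Pow(-4974, -1))) = Add(Mul(1023, Pow(Mul(-9, 4, Pow(Add(34, Mul(4, 22)), -1)), -1)), Mul(4077, Pow(-4974, -1))) = Add(Mul(1023, Pow(Mul(-9, 4, Pow(Add(34, 88), -1)), -1)), Mul(4077, Rational(-1, 4974))) = Add(Mul(1023, Pow(Mul(-9, 4, Pow(122, -1)), -1)), Rational(-1359, 1658)) = Add(Mul(1023, Pow(Mul(-9, 4, Rational(1, 122)), -1)), Rational(-1359, 1658)) = Add(Mul(1023, Pow(Rational(-18, 61), -1)), Rational(-1359, 1658)) = Add(Mul(1023, Rational(-61, 18)), Rational(-1359, 1658)) = Add(Rational(-20801, 6), Rational(-1359, 1658)) = Rational(-8624053, 2487)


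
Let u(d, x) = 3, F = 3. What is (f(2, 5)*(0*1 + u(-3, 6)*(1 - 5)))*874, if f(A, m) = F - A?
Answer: -10488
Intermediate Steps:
f(A, m) = 3 - A
(f(2, 5)*(0*1 + u(-3, 6)*(1 - 5)))*874 = ((3 - 1*2)*(0*1 + 3*(1 - 5)))*874 = ((3 - 2)*(0 + 3*(-4)))*874 = (1*(0 - 12))*874 = (1*(-12))*874 = -12*874 = -10488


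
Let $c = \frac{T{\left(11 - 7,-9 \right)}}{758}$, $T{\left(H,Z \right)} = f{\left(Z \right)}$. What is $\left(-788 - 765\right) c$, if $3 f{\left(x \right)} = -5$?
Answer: $\frac{7765}{2274} \approx 3.4147$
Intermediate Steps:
$f{\left(x \right)} = - \frac{5}{3}$ ($f{\left(x \right)} = \frac{1}{3} \left(-5\right) = - \frac{5}{3}$)
$T{\left(H,Z \right)} = - \frac{5}{3}$
$c = - \frac{5}{2274}$ ($c = - \frac{5}{3 \cdot 758} = \left(- \frac{5}{3}\right) \frac{1}{758} = - \frac{5}{2274} \approx -0.0021988$)
$\left(-788 - 765\right) c = \left(-788 - 765\right) \left(- \frac{5}{2274}\right) = \left(-1553\right) \left(- \frac{5}{2274}\right) = \frac{7765}{2274}$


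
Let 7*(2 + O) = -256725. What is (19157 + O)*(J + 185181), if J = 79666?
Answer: -4640119440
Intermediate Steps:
O = -36677 (O = -2 + (⅐)*(-256725) = -2 - 36675 = -36677)
(19157 + O)*(J + 185181) = (19157 - 36677)*(79666 + 185181) = -17520*264847 = -4640119440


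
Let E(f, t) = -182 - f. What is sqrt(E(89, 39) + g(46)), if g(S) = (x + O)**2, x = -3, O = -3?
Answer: I*sqrt(235) ≈ 15.33*I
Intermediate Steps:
g(S) = 36 (g(S) = (-3 - 3)**2 = (-6)**2 = 36)
sqrt(E(89, 39) + g(46)) = sqrt((-182 - 1*89) + 36) = sqrt((-182 - 89) + 36) = sqrt(-271 + 36) = sqrt(-235) = I*sqrt(235)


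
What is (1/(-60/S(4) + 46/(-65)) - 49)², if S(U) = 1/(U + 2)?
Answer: 1320014868561/549714916 ≈ 2401.3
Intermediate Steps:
S(U) = 1/(2 + U)
(1/(-60/S(4) + 46/(-65)) - 49)² = (1/(-60/(1/(2 + 4)) + 46/(-65)) - 49)² = (1/(-60/(1/6) + 46*(-1/65)) - 49)² = (1/(-60/⅙ - 46/65) - 49)² = (1/(-60*6 - 46/65) - 49)² = (1/(-360 - 46/65) - 49)² = (1/(-23446/65) - 49)² = (-65/23446 - 49)² = (-1148919/23446)² = 1320014868561/549714916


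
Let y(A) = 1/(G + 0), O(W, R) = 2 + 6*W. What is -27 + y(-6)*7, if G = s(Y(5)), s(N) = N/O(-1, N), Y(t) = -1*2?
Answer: -13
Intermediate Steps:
Y(t) = -2
s(N) = -N/4 (s(N) = N/(2 + 6*(-1)) = N/(2 - 6) = N/(-4) = N*(-¼) = -N/4)
G = ½ (G = -¼*(-2) = ½ ≈ 0.50000)
y(A) = 2 (y(A) = 1/(½ + 0) = 1/(½) = 2)
-27 + y(-6)*7 = -27 + 2*7 = -27 + 14 = -13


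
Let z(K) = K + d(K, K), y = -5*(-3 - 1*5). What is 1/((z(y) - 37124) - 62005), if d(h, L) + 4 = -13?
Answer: -1/99106 ≈ -1.0090e-5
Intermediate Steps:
d(h, L) = -17 (d(h, L) = -4 - 13 = -17)
y = 40 (y = -5*(-3 - 5) = -5*(-8) = 40)
z(K) = -17 + K (z(K) = K - 17 = -17 + K)
1/((z(y) - 37124) - 62005) = 1/(((-17 + 40) - 37124) - 62005) = 1/((23 - 37124) - 62005) = 1/(-37101 - 62005) = 1/(-99106) = -1/99106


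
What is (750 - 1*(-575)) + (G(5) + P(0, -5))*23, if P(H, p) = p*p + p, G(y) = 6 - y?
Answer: 1808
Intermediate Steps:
P(H, p) = p + p**2 (P(H, p) = p**2 + p = p + p**2)
(750 - 1*(-575)) + (G(5) + P(0, -5))*23 = (750 - 1*(-575)) + ((6 - 1*5) - 5*(1 - 5))*23 = (750 + 575) + ((6 - 5) - 5*(-4))*23 = 1325 + (1 + 20)*23 = 1325 + 21*23 = 1325 + 483 = 1808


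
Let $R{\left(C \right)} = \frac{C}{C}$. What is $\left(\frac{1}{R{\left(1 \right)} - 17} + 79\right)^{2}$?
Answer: $\frac{1595169}{256} \approx 6231.1$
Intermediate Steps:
$R{\left(C \right)} = 1$
$\left(\frac{1}{R{\left(1 \right)} - 17} + 79\right)^{2} = \left(\frac{1}{1 - 17} + 79\right)^{2} = \left(\frac{1}{-16} + 79\right)^{2} = \left(- \frac{1}{16} + 79\right)^{2} = \left(\frac{1263}{16}\right)^{2} = \frac{1595169}{256}$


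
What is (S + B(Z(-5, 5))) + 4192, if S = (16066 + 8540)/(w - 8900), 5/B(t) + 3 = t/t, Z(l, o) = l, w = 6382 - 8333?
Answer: 30290439/7234 ≈ 4187.2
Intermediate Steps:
w = -1951
B(t) = -5/2 (B(t) = 5/(-3 + t/t) = 5/(-3 + 1) = 5/(-2) = 5*(-½) = -5/2)
S = -8202/3617 (S = (16066 + 8540)/(-1951 - 8900) = 24606/(-10851) = 24606*(-1/10851) = -8202/3617 ≈ -2.2676)
(S + B(Z(-5, 5))) + 4192 = (-8202/3617 - 5/2) + 4192 = -34489/7234 + 4192 = 30290439/7234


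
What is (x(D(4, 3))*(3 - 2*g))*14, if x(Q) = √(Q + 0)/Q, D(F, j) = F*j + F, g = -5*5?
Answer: 371/2 ≈ 185.50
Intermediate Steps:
g = -25
D(F, j) = F + F*j
x(Q) = Q^(-½) (x(Q) = √Q/Q = Q^(-½))
(x(D(4, 3))*(3 - 2*g))*14 = ((3 - 2*(-25))/√(4*(1 + 3)))*14 = ((3 + 50)/√(4*4))*14 = (53/√16)*14 = ((¼)*53)*14 = (53/4)*14 = 371/2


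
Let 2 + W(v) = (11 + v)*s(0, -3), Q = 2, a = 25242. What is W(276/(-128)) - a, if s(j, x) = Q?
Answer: -403621/16 ≈ -25226.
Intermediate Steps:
s(j, x) = 2
W(v) = 20 + 2*v (W(v) = -2 + (11 + v)*2 = -2 + (22 + 2*v) = 20 + 2*v)
W(276/(-128)) - a = (20 + 2*(276/(-128))) - 1*25242 = (20 + 2*(276*(-1/128))) - 25242 = (20 + 2*(-69/32)) - 25242 = (20 - 69/16) - 25242 = 251/16 - 25242 = -403621/16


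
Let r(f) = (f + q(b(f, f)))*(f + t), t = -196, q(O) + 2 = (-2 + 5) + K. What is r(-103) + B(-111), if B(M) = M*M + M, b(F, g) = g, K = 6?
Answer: 40914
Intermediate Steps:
q(O) = 7 (q(O) = -2 + ((-2 + 5) + 6) = -2 + (3 + 6) = -2 + 9 = 7)
B(M) = M + M² (B(M) = M² + M = M + M²)
r(f) = (-196 + f)*(7 + f) (r(f) = (f + 7)*(f - 196) = (7 + f)*(-196 + f) = (-196 + f)*(7 + f))
r(-103) + B(-111) = (-1372 + (-103)² - 189*(-103)) - 111*(1 - 111) = (-1372 + 10609 + 19467) - 111*(-110) = 28704 + 12210 = 40914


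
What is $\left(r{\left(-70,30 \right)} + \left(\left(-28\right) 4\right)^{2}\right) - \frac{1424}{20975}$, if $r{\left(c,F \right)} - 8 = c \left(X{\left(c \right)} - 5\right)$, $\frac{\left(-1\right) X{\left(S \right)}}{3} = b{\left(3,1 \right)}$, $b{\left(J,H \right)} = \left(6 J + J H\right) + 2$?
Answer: $\frac{371927276}{20975} \approx 17732.0$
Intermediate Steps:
$b{\left(J,H \right)} = 2 + 6 J + H J$ ($b{\left(J,H \right)} = \left(6 J + H J\right) + 2 = 2 + 6 J + H J$)
$X{\left(S \right)} = -69$ ($X{\left(S \right)} = - 3 \left(2 + 6 \cdot 3 + 1 \cdot 3\right) = - 3 \left(2 + 18 + 3\right) = \left(-3\right) 23 = -69$)
$r{\left(c,F \right)} = 8 - 74 c$ ($r{\left(c,F \right)} = 8 + c \left(-69 - 5\right) = 8 + c \left(-74\right) = 8 - 74 c$)
$\left(r{\left(-70,30 \right)} + \left(\left(-28\right) 4\right)^{2}\right) - \frac{1424}{20975} = \left(\left(8 - -5180\right) + \left(\left(-28\right) 4\right)^{2}\right) - \frac{1424}{20975} = \left(\left(8 + 5180\right) + \left(-112\right)^{2}\right) - \frac{1424}{20975} = \left(5188 + 12544\right) - \frac{1424}{20975} = 17732 - \frac{1424}{20975} = \frac{371927276}{20975}$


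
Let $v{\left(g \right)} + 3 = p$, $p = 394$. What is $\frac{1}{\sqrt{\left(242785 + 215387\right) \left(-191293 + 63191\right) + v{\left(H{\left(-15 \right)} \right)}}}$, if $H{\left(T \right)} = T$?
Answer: $- \frac{i \sqrt{58692749153}}{58692749153} \approx - 4.1277 \cdot 10^{-6} i$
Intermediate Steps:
$v{\left(g \right)} = 391$ ($v{\left(g \right)} = -3 + 394 = 391$)
$\frac{1}{\sqrt{\left(242785 + 215387\right) \left(-191293 + 63191\right) + v{\left(H{\left(-15 \right)} \right)}}} = \frac{1}{\sqrt{\left(242785 + 215387\right) \left(-191293 + 63191\right) + 391}} = \frac{1}{\sqrt{458172 \left(-128102\right) + 391}} = \frac{1}{\sqrt{-58692749544 + 391}} = \frac{1}{\sqrt{-58692749153}} = \frac{1}{i \sqrt{58692749153}} = - \frac{i \sqrt{58692749153}}{58692749153}$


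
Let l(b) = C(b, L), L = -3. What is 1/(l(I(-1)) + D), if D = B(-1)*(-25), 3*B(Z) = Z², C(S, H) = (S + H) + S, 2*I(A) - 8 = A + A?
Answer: -3/16 ≈ -0.18750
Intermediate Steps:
I(A) = 4 + A (I(A) = 4 + (A + A)/2 = 4 + (2*A)/2 = 4 + A)
C(S, H) = H + 2*S (C(S, H) = (H + S) + S = H + 2*S)
B(Z) = Z²/3
l(b) = -3 + 2*b
D = -25/3 (D = ((⅓)*(-1)²)*(-25) = ((⅓)*1)*(-25) = (⅓)*(-25) = -25/3 ≈ -8.3333)
1/(l(I(-1)) + D) = 1/((-3 + 2*(4 - 1)) - 25/3) = 1/((-3 + 2*3) - 25/3) = 1/((-3 + 6) - 25/3) = 1/(3 - 25/3) = 1/(-16/3) = -3/16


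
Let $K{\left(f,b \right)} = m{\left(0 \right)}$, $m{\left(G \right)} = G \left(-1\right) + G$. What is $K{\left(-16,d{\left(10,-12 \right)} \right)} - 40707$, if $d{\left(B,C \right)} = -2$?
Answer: $-40707$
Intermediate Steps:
$m{\left(G \right)} = 0$ ($m{\left(G \right)} = - G + G = 0$)
$K{\left(f,b \right)} = 0$
$K{\left(-16,d{\left(10,-12 \right)} \right)} - 40707 = 0 - 40707 = -40707$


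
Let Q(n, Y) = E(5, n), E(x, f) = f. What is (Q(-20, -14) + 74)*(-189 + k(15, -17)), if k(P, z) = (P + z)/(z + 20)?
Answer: -10242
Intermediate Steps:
Q(n, Y) = n
k(P, z) = (P + z)/(20 + z)
(Q(-20, -14) + 74)*(-189 + k(15, -17)) = (-20 + 74)*(-189 + (15 - 17)/(20 - 17)) = 54*(-189 - 2/3) = 54*(-189 + (⅓)*(-2)) = 54*(-189 - ⅔) = 54*(-569/3) = -10242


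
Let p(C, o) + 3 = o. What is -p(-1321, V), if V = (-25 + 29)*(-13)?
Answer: 55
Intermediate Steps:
V = -52 (V = 4*(-13) = -52)
p(C, o) = -3 + o
-p(-1321, V) = -(-3 - 52) = -1*(-55) = 55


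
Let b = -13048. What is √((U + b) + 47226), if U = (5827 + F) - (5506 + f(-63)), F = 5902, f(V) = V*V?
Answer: 12*√253 ≈ 190.87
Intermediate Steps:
f(V) = V²
U = 2254 (U = (5827 + 5902) - (5506 + (-63)²) = 11729 - (5506 + 3969) = 11729 - 1*9475 = 11729 - 9475 = 2254)
√((U + b) + 47226) = √((2254 - 13048) + 47226) = √(-10794 + 47226) = √36432 = 12*√253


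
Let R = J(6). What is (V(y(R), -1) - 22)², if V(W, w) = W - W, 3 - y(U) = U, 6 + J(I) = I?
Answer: 484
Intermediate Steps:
J(I) = -6 + I
R = 0 (R = -6 + 6 = 0)
y(U) = 3 - U
V(W, w) = 0
(V(y(R), -1) - 22)² = (0 - 22)² = (-22)² = 484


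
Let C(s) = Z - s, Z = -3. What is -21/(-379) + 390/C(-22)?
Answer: 148209/7201 ≈ 20.582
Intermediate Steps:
C(s) = -3 - s
-21/(-379) + 390/C(-22) = -21/(-379) + 390/(-3 - 1*(-22)) = -21*(-1/379) + 390/(-3 + 22) = 21/379 + 390/19 = 148209/7201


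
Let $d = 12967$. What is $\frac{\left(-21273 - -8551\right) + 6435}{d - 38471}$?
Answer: $\frac{6287}{25504} \approx 0.24651$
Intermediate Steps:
$\frac{\left(-21273 - -8551\right) + 6435}{d - 38471} = \frac{\left(-21273 - -8551\right) + 6435}{12967 - 38471} = \frac{\left(-21273 + 8551\right) + 6435}{-25504} = \left(-12722 + 6435\right) \left(- \frac{1}{25504}\right) = \left(-6287\right) \left(- \frac{1}{25504}\right) = \frac{6287}{25504}$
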